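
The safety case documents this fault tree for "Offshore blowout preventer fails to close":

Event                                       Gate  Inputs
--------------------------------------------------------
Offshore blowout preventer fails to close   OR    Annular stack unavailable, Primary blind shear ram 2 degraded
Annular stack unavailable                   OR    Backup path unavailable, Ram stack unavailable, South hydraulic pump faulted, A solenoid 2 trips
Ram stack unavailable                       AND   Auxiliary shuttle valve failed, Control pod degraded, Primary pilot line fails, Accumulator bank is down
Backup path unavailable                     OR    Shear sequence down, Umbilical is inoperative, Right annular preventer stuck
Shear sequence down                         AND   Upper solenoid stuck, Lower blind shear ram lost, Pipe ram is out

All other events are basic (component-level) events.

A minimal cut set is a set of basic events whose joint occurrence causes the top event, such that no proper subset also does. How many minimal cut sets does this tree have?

Shear sequence down [AND]: one cut set from each child combined → 1 × 1 × 1 = 1 cut set(s).
Backup path unavailable [OR]: union of children's cut sets → 3 cut set(s).
Ram stack unavailable [AND]: one cut set from each child combined → 1 × 1 × 1 × 1 = 1 cut set(s).
Annular stack unavailable [OR]: union of children's cut sets → 6 cut set(s).
Offshore blowout preventer fails to close [OR]: union of children's cut sets → 7 cut set(s).
Minimal cut sets: {Lower blind shear ram lost, Pipe ram is out, Upper solenoid stuck}; {Umbilical is inoperative}; {Right annular preventer stuck}; {Accumulator bank is down, Auxiliary shuttle valve failed, Control pod degraded, Primary pilot line fails}; {South hydraulic pump faulted}; {A solenoid 2 trips}; {Primary blind shear ram 2 degraded}.

7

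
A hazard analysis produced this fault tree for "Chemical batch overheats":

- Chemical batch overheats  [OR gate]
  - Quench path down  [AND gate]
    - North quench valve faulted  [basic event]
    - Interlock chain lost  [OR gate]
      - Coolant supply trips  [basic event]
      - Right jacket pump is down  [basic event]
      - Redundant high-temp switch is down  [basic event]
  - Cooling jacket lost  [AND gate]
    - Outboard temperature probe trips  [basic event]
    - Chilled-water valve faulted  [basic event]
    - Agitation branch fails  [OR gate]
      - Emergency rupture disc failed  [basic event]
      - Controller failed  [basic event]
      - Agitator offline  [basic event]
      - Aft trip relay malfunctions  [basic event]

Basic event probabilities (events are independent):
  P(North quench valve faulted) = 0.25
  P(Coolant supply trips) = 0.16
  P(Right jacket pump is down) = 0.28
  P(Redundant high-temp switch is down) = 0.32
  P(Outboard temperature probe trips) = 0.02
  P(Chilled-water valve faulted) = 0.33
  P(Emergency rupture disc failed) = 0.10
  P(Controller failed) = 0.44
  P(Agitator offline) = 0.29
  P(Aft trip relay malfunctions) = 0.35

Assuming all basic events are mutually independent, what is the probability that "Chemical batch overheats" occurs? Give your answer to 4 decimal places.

P(Interlock chain lost) [OR] = 1 − (1−0.16) × (1−0.28) × (1−0.32) = 0.588736
P(Quench path down) [AND] = 0.25 × 0.588736 = 0.147184
P(Agitation branch fails) [OR] = 1 − (1−0.10) × (1−0.44) × (1−0.29) × (1−0.35) = 0.767404
P(Cooling jacket lost) [AND] = 0.02 × 0.33 × 0.767404 = 0.005065
P(Chemical batch overheats) [OR] = 1 − (1−0.147184) × (1−0.005065) = 0.151504
Rounded to 4 decimal places: P(Chemical batch overheats) ≈ 0.1515.

0.1515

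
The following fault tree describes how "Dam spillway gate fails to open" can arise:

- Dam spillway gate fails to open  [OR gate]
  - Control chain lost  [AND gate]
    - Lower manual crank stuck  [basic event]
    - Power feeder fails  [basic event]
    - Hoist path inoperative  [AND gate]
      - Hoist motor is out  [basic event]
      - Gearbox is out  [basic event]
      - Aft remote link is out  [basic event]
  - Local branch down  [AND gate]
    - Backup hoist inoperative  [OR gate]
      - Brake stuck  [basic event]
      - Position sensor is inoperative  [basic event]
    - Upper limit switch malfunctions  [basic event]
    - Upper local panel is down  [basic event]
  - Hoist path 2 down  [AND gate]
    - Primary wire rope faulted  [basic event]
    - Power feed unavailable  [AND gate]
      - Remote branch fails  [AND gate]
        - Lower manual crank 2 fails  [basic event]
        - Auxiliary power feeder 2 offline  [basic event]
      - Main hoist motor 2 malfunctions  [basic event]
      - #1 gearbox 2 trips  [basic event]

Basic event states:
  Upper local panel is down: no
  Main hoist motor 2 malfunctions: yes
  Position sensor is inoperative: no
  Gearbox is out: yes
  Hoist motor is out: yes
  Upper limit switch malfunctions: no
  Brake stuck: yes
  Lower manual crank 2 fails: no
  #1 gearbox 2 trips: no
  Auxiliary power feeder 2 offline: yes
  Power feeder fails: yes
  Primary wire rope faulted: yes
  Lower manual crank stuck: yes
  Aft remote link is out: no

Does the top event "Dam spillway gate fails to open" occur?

Hoist path inoperative [AND]: Hoist motor is out=occurs, Gearbox is out=occurs, Aft remote link is out=not → not all inputs occur → does not occur.
Control chain lost [AND]: Lower manual crank stuck=occurs, Power feeder fails=occurs, Hoist path inoperative=not → not all inputs occur → does not occur.
Backup hoist inoperative [OR]: Brake stuck=occurs, Position sensor is inoperative=not → at least one input occurs → occurs.
Local branch down [AND]: Backup hoist inoperative=occurs, Upper limit switch malfunctions=not, Upper local panel is down=not → not all inputs occur → does not occur.
Remote branch fails [AND]: Lower manual crank 2 fails=not, Auxiliary power feeder 2 offline=occurs → not all inputs occur → does not occur.
Power feed unavailable [AND]: Remote branch fails=not, Main hoist motor 2 malfunctions=occurs, #1 gearbox 2 trips=not → not all inputs occur → does not occur.
Hoist path 2 down [AND]: Primary wire rope faulted=occurs, Power feed unavailable=not → not all inputs occur → does not occur.
Dam spillway gate fails to open [OR]: Control chain lost=not, Local branch down=not, Hoist path 2 down=not → no input occurs → does not occur.

No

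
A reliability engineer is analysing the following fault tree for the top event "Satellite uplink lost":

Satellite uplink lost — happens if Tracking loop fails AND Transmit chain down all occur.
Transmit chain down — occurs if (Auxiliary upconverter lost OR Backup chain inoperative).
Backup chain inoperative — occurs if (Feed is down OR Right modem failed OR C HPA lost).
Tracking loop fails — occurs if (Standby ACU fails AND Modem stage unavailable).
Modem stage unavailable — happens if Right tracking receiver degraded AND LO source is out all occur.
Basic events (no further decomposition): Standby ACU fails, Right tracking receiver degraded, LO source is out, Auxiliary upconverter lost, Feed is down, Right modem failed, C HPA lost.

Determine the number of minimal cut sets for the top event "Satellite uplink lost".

Modem stage unavailable [AND]: one cut set from each child combined → 1 × 1 = 1 cut set(s).
Tracking loop fails [AND]: one cut set from each child combined → 1 × 1 = 1 cut set(s).
Backup chain inoperative [OR]: union of children's cut sets → 3 cut set(s).
Transmit chain down [OR]: union of children's cut sets → 4 cut set(s).
Satellite uplink lost [AND]: one cut set from each child combined → 1 × 4 = 4 cut set(s).
Minimal cut sets: {Auxiliary upconverter lost, LO source is out, Right tracking receiver degraded, Standby ACU fails}; {Feed is down, LO source is out, Right tracking receiver degraded, Standby ACU fails}; {LO source is out, Right modem failed, Right tracking receiver degraded, Standby ACU fails}; {C HPA lost, LO source is out, Right tracking receiver degraded, Standby ACU fails}.

4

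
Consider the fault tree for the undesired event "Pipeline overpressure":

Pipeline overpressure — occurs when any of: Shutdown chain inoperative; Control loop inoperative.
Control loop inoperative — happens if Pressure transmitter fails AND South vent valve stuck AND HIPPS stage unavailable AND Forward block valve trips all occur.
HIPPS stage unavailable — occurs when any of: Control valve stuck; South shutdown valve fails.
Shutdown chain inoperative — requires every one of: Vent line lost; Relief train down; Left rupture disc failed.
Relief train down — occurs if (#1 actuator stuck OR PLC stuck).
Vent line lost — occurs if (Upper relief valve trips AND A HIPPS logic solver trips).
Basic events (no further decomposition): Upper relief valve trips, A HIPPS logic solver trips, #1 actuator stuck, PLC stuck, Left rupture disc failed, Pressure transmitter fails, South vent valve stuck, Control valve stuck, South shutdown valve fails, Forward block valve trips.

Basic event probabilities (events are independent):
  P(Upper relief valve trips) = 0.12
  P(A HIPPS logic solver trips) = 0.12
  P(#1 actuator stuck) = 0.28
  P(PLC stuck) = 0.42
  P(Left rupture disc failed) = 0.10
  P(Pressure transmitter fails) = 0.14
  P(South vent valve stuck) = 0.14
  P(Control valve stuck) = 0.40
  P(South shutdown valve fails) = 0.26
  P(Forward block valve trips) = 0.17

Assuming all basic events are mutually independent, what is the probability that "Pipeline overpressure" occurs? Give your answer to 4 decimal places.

P(Vent line lost) [AND] = 0.12 × 0.12 = 0.014400
P(Relief train down) [OR] = 1 − (1−0.28) × (1−0.42) = 0.582400
P(Shutdown chain inoperative) [AND] = 0.014400 × 0.582400 × 0.10 = 0.000839
P(HIPPS stage unavailable) [OR] = 1 − (1−0.40) × (1−0.26) = 0.556000
P(Control loop inoperative) [AND] = 0.14 × 0.14 × 0.556000 × 0.17 = 0.001853
P(Pipeline overpressure) [OR] = 1 − (1−0.000839) × (1−0.001853) = 0.002690
Rounded to 4 decimal places: P(Pipeline overpressure) ≈ 0.0027.

0.0027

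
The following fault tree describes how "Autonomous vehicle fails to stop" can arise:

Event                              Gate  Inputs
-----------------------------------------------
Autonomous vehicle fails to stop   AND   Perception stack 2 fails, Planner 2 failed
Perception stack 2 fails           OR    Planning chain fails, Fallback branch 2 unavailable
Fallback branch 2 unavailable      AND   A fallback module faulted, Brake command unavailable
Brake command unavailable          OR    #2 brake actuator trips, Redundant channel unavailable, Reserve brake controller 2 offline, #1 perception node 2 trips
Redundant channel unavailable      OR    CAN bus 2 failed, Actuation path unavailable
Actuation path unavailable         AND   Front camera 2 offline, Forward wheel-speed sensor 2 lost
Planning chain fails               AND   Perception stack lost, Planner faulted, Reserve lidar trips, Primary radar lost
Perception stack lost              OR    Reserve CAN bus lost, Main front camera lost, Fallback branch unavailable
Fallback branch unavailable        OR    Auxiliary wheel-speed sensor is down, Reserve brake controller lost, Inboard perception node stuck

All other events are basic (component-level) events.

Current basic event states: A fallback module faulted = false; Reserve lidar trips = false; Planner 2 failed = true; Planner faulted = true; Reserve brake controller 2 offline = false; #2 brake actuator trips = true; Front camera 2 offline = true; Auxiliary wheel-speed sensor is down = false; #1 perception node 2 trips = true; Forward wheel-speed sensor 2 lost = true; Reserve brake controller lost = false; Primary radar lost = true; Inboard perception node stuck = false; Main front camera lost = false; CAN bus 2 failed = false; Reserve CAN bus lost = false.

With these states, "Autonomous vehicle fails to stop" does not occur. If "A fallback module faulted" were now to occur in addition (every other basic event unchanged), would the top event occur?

Yes

Counterfactual: set "A fallback module faulted" to occurred.
Fallback branch unavailable [OR]: Auxiliary wheel-speed sensor is down=not, Reserve brake controller lost=not, Inboard perception node stuck=not → no input occurs → does not occur.
Perception stack lost [OR]: Reserve CAN bus lost=not, Main front camera lost=not, Fallback branch unavailable=not → no input occurs → does not occur.
Planning chain fails [AND]: Perception stack lost=not, Planner faulted=occurs, Reserve lidar trips=not, Primary radar lost=occurs → not all inputs occur → does not occur.
Actuation path unavailable [AND]: Front camera 2 offline=occurs, Forward wheel-speed sensor 2 lost=occurs → all inputs occur → occurs.
Redundant channel unavailable [OR]: CAN bus 2 failed=not, Actuation path unavailable=occurs → at least one input occurs → occurs.
Brake command unavailable [OR]: #2 brake actuator trips=occurs, Redundant channel unavailable=occurs, Reserve brake controller 2 offline=not, #1 perception node 2 trips=occurs → at least one input occurs → occurs.
Fallback branch 2 unavailable [AND]: A fallback module faulted=occurs, Brake command unavailable=occurs → all inputs occur → occurs.
Perception stack 2 fails [OR]: Planning chain fails=not, Fallback branch 2 unavailable=occurs → at least one input occurs → occurs.
Autonomous vehicle fails to stop [AND]: Perception stack 2 fails=occurs, Planner 2 failed=occurs → all inputs occur → occurs.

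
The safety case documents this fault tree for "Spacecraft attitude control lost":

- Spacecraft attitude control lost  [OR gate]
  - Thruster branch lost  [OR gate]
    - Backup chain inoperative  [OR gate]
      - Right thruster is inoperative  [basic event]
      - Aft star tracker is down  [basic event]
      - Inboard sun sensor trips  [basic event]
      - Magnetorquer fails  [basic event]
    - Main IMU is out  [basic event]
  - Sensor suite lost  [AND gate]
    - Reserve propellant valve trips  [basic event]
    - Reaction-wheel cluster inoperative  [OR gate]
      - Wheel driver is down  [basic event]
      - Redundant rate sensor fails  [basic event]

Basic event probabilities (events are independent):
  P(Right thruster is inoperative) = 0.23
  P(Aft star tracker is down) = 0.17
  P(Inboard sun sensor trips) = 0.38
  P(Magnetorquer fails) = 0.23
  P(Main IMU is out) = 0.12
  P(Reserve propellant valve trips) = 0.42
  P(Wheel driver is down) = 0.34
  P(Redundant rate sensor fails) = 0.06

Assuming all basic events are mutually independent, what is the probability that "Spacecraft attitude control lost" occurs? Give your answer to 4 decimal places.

0.7743

P(Backup chain inoperative) [OR] = 1 − (1−0.23) × (1−0.17) × (1−0.38) × (1−0.23) = 0.694894
P(Thruster branch lost) [OR] = 1 − (1−0.694894) × (1−0.12) = 0.731507
P(Reaction-wheel cluster inoperative) [OR] = 1 − (1−0.34) × (1−0.06) = 0.379600
P(Sensor suite lost) [AND] = 0.42 × 0.379600 = 0.159432
P(Spacecraft attitude control lost) [OR] = 1 − (1−0.731507) × (1−0.159432) = 0.774313
Rounded to 4 decimal places: P(Spacecraft attitude control lost) ≈ 0.7743.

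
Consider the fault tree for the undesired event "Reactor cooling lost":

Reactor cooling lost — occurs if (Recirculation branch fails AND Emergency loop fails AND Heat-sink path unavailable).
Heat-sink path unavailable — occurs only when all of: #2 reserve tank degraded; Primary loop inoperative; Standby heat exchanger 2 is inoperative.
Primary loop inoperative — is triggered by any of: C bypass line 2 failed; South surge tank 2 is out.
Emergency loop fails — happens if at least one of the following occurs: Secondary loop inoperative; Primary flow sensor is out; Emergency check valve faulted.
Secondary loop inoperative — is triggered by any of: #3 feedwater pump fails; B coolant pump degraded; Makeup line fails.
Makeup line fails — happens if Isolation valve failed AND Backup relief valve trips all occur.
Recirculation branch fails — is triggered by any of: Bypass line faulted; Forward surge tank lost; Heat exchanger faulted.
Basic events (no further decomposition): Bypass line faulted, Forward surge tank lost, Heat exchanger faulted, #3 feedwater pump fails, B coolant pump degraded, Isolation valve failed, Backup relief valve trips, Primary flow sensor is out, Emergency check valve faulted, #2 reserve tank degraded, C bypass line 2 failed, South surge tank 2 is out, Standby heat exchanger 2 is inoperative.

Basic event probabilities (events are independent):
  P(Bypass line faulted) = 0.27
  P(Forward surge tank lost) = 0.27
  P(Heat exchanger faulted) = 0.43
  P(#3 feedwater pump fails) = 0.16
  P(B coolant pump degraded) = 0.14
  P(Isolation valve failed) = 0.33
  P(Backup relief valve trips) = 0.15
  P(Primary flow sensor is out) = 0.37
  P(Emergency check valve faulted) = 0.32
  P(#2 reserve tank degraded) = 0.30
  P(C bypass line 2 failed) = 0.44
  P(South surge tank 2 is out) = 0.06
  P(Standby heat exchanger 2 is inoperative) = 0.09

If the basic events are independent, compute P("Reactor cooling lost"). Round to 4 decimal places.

P(Recirculation branch fails) [OR] = 1 − (1−0.27) × (1−0.27) × (1−0.43) = 0.696247
P(Makeup line fails) [AND] = 0.33 × 0.15 = 0.049500
P(Secondary loop inoperative) [OR] = 1 − (1−0.16) × (1−0.14) × (1−0.049500) = 0.313359
P(Emergency loop fails) [OR] = 1 − (1−0.313359) × (1−0.37) × (1−0.32) = 0.705843
P(Primary loop inoperative) [OR] = 1 − (1−0.44) × (1−0.06) = 0.473600
P(Heat-sink path unavailable) [AND] = 0.30 × 0.473600 × 0.09 = 0.012787
P(Reactor cooling lost) [AND] = 0.696247 × 0.705843 × 0.012787 = 0.006284
Rounded to 4 decimal places: P(Reactor cooling lost) ≈ 0.0063.

0.0063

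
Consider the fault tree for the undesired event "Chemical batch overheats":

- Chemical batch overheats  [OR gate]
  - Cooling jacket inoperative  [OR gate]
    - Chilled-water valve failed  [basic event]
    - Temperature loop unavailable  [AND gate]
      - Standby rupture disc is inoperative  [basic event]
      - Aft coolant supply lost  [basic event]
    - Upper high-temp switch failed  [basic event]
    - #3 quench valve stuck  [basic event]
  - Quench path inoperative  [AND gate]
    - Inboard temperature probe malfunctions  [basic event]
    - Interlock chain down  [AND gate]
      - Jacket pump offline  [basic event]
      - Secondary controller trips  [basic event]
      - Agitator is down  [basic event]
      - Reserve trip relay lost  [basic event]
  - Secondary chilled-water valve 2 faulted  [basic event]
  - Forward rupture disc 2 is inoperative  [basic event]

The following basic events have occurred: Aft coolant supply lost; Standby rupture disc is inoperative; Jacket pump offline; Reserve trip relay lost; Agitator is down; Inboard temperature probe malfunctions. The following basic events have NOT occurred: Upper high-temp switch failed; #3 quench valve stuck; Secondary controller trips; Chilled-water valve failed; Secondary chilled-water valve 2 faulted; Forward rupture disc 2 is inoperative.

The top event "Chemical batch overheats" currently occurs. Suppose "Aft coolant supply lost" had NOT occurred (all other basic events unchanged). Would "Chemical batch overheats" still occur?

No

Counterfactual: set "Aft coolant supply lost" to not occurred.
Temperature loop unavailable [AND]: Standby rupture disc is inoperative=occurs, Aft coolant supply lost=not → not all inputs occur → does not occur.
Cooling jacket inoperative [OR]: Chilled-water valve failed=not, Temperature loop unavailable=not, Upper high-temp switch failed=not, #3 quench valve stuck=not → no input occurs → does not occur.
Interlock chain down [AND]: Jacket pump offline=occurs, Secondary controller trips=not, Agitator is down=occurs, Reserve trip relay lost=occurs → not all inputs occur → does not occur.
Quench path inoperative [AND]: Inboard temperature probe malfunctions=occurs, Interlock chain down=not → not all inputs occur → does not occur.
Chemical batch overheats [OR]: Cooling jacket inoperative=not, Quench path inoperative=not, Secondary chilled-water valve 2 faulted=not, Forward rupture disc 2 is inoperative=not → no input occurs → does not occur.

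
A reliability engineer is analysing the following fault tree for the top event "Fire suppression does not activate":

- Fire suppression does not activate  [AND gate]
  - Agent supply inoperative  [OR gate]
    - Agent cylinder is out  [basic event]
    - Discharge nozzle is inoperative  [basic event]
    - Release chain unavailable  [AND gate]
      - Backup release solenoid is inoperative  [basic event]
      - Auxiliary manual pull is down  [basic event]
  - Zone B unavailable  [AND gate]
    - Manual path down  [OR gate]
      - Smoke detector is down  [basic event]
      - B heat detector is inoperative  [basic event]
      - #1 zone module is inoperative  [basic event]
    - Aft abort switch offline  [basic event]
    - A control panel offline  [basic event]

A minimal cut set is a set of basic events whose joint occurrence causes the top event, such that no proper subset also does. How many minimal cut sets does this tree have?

9

Release chain unavailable [AND]: one cut set from each child combined → 1 × 1 = 1 cut set(s).
Agent supply inoperative [OR]: union of children's cut sets → 3 cut set(s).
Manual path down [OR]: union of children's cut sets → 3 cut set(s).
Zone B unavailable [AND]: one cut set from each child combined → 3 × 1 × 1 = 3 cut set(s).
Fire suppression does not activate [AND]: one cut set from each child combined → 3 × 3 = 9 cut set(s).
Minimal cut sets: {A control panel offline, Aft abort switch offline, Agent cylinder is out, Smoke detector is down}; {A control panel offline, Aft abort switch offline, Agent cylinder is out, B heat detector is inoperative}; {#1 zone module is inoperative, A control panel offline, Aft abort switch offline, Agent cylinder is out}; {A control panel offline, Aft abort switch offline, Discharge nozzle is inoperative, Smoke detector is down}; {A control panel offline, Aft abort switch offline, B heat detector is inoperative, Discharge nozzle is inoperative}; {#1 zone module is inoperative, A control panel offline, Aft abort switch offline, Discharge nozzle is inoperative}; {A control panel offline, Aft abort switch offline, Auxiliary manual pull is down, Backup release solenoid is inoperative, Smoke detector is down}; {A control panel offline, Aft abort switch offline, Auxiliary manual pull is down, B heat detector is inoperative, Backup release solenoid is inoperative}; {#1 zone module is inoperative, A control panel offline, Aft abort switch offline, Auxiliary manual pull is down, Backup release solenoid is inoperative}.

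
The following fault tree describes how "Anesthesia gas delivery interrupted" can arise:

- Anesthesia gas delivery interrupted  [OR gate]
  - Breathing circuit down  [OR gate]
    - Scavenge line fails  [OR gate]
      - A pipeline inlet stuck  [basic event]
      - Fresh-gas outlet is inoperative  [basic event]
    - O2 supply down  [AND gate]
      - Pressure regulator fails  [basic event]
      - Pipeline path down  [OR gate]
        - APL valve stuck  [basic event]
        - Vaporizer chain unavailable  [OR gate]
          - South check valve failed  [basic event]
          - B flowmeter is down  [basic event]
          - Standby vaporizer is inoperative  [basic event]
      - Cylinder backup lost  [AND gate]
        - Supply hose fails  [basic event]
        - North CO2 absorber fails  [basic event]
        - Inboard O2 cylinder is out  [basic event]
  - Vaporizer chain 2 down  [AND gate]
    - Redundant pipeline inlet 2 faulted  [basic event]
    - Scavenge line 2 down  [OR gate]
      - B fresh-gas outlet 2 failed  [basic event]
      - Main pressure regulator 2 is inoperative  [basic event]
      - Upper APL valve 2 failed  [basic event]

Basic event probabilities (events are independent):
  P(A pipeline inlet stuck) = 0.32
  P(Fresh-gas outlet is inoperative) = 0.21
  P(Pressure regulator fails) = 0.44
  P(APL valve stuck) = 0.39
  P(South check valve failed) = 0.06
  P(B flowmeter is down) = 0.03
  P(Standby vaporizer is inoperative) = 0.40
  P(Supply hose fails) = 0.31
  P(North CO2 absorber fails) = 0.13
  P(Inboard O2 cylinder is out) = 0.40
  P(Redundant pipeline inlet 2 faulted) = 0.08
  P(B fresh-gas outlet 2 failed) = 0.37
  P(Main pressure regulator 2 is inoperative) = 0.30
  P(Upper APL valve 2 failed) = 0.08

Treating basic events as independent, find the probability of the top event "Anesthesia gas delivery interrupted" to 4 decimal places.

P(Scavenge line fails) [OR] = 1 − (1−0.32) × (1−0.21) = 0.462800
P(Vaporizer chain unavailable) [OR] = 1 − (1−0.06) × (1−0.03) × (1−0.40) = 0.452920
P(Pipeline path down) [OR] = 1 − (1−0.39) × (1−0.452920) = 0.666281
P(Cylinder backup lost) [AND] = 0.31 × 0.13 × 0.40 = 0.016120
P(O2 supply down) [AND] = 0.44 × 0.666281 × 0.016120 = 0.004726
P(Breathing circuit down) [OR] = 1 − (1−0.462800) × (1−0.004726) = 0.465339
P(Scavenge line 2 down) [OR] = 1 − (1−0.37) × (1−0.30) × (1−0.08) = 0.594280
P(Vaporizer chain 2 down) [AND] = 0.08 × 0.594280 = 0.047542
P(Anesthesia gas delivery interrupted) [OR] = 1 − (1−0.465339) × (1−0.047542) = 0.490758
Rounded to 4 decimal places: P(Anesthesia gas delivery interrupted) ≈ 0.4908.

0.4908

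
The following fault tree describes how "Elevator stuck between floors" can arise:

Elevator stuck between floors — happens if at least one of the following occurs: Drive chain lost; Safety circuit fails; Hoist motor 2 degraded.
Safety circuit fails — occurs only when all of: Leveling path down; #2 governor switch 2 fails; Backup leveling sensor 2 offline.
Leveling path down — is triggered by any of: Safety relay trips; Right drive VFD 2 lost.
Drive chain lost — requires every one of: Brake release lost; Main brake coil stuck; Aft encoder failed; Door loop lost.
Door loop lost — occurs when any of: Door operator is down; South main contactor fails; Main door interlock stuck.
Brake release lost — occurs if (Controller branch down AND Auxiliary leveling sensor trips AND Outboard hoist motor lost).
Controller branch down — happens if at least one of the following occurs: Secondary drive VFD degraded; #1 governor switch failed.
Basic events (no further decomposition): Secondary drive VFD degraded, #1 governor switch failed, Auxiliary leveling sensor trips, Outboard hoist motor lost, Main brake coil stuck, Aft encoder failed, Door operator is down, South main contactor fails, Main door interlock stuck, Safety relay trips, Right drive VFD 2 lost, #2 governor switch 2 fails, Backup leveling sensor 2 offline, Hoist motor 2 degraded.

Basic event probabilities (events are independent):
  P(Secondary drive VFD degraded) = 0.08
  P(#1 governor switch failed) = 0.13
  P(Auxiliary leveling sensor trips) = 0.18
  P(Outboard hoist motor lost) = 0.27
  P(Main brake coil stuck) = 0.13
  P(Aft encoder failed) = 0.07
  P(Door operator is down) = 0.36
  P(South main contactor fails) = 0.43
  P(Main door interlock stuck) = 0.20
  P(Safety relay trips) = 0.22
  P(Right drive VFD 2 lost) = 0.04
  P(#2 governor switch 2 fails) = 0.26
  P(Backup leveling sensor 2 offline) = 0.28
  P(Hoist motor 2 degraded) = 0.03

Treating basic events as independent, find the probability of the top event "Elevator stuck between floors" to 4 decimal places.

P(Controller branch down) [OR] = 1 − (1−0.08) × (1−0.13) = 0.199600
P(Brake release lost) [AND] = 0.199600 × 0.18 × 0.27 = 0.009701
P(Door loop lost) [OR] = 1 − (1−0.36) × (1−0.43) × (1−0.20) = 0.708160
P(Drive chain lost) [AND] = 0.009701 × 0.13 × 0.07 × 0.708160 = 0.000063
P(Leveling path down) [OR] = 1 − (1−0.22) × (1−0.04) = 0.251200
P(Safety circuit fails) [AND] = 0.251200 × 0.26 × 0.28 = 0.018287
P(Elevator stuck between floors) [OR] = 1 − (1−0.000063) × (1−0.018287) × (1−0.03) = 0.047798
Rounded to 4 decimal places: P(Elevator stuck between floors) ≈ 0.0478.

0.0478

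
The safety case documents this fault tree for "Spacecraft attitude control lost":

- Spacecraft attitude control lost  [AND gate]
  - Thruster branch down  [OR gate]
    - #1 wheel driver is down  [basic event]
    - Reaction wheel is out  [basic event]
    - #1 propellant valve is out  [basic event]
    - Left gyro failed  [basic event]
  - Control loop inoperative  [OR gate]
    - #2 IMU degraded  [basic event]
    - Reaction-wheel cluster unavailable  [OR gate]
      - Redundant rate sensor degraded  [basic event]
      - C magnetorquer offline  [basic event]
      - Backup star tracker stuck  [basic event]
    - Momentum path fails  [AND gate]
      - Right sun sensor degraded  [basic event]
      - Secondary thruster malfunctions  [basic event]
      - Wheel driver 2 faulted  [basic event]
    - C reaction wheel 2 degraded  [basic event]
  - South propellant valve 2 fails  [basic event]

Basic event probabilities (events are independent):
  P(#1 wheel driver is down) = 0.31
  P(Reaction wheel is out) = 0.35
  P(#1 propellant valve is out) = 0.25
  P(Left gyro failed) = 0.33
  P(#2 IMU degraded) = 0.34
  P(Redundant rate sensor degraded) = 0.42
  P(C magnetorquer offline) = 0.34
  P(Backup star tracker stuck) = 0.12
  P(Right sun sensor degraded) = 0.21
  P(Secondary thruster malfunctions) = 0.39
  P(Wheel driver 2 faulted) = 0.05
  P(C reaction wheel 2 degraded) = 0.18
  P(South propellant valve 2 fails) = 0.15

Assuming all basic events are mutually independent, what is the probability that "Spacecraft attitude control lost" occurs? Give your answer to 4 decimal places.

P(Thruster branch down) [OR] = 1 − (1−0.31) × (1−0.35) × (1−0.25) × (1−0.33) = 0.774629
P(Reaction-wheel cluster unavailable) [OR] = 1 − (1−0.42) × (1−0.34) × (1−0.12) = 0.663136
P(Momentum path fails) [AND] = 0.21 × 0.39 × 0.05 = 0.004095
P(Control loop inoperative) [OR] = 1 − (1−0.34) × (1−0.663136) × (1−0.004095) × (1−0.18) = 0.818436
P(Spacecraft attitude control lost) [AND] = 0.774629 × 0.818436 × 0.15 = 0.095098
Rounded to 4 decimal places: P(Spacecraft attitude control lost) ≈ 0.0951.

0.0951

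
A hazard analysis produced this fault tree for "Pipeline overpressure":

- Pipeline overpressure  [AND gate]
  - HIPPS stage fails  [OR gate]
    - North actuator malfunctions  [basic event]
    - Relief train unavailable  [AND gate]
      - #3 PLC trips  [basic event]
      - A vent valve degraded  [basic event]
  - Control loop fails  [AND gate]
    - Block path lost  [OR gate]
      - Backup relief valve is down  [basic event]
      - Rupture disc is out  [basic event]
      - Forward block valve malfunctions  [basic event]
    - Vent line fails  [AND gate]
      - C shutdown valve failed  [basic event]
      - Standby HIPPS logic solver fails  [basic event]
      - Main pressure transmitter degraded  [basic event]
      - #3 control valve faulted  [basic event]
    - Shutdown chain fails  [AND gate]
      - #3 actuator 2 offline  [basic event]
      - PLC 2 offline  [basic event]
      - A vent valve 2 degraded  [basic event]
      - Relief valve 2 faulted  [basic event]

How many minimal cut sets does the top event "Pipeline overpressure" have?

6

Relief train unavailable [AND]: one cut set from each child combined → 1 × 1 = 1 cut set(s).
HIPPS stage fails [OR]: union of children's cut sets → 2 cut set(s).
Block path lost [OR]: union of children's cut sets → 3 cut set(s).
Vent line fails [AND]: one cut set from each child combined → 1 × 1 × 1 × 1 = 1 cut set(s).
Shutdown chain fails [AND]: one cut set from each child combined → 1 × 1 × 1 × 1 = 1 cut set(s).
Control loop fails [AND]: one cut set from each child combined → 3 × 1 × 1 = 3 cut set(s).
Pipeline overpressure [AND]: one cut set from each child combined → 2 × 3 = 6 cut set(s).
Minimal cut sets: {#3 actuator 2 offline, #3 control valve faulted, A vent valve 2 degraded, Backup relief valve is down, C shutdown valve failed, Main pressure transmitter degraded, North actuator malfunctions, PLC 2 offline, Relief valve 2 faulted, Standby HIPPS logic solver fails}; {#3 actuator 2 offline, #3 control valve faulted, A vent valve 2 degraded, C shutdown valve failed, Main pressure transmitter degraded, North actuator malfunctions, PLC 2 offline, Relief valve 2 faulted, Rupture disc is out, Standby HIPPS logic solver fails}; {#3 actuator 2 offline, #3 control valve faulted, A vent valve 2 degraded, C shutdown valve failed, Forward block valve malfunctions, Main pressure transmitter degraded, North actuator malfunctions, PLC 2 offline, Relief valve 2 faulted, Standby HIPPS logic solver fails}; {#3 PLC trips, #3 actuator 2 offline, #3 control valve faulted, A vent valve 2 degraded, A vent valve degraded, Backup relief valve is down, C shutdown valve failed, Main pressure transmitter degraded, PLC 2 offline, Relief valve 2 faulted, Standby HIPPS logic solver fails}; {#3 PLC trips, #3 actuator 2 offline, #3 control valve faulted, A vent valve 2 degraded, A vent valve degraded, C shutdown valve failed, Main pressure transmitter degraded, PLC 2 offline, Relief valve 2 faulted, Rupture disc is out, Standby HIPPS logic solver fails}; {#3 PLC trips, #3 actuator 2 offline, #3 control valve faulted, A vent valve 2 degraded, A vent valve degraded, C shutdown valve failed, Forward block valve malfunctions, Main pressure transmitter degraded, PLC 2 offline, Relief valve 2 faulted, Standby HIPPS logic solver fails}.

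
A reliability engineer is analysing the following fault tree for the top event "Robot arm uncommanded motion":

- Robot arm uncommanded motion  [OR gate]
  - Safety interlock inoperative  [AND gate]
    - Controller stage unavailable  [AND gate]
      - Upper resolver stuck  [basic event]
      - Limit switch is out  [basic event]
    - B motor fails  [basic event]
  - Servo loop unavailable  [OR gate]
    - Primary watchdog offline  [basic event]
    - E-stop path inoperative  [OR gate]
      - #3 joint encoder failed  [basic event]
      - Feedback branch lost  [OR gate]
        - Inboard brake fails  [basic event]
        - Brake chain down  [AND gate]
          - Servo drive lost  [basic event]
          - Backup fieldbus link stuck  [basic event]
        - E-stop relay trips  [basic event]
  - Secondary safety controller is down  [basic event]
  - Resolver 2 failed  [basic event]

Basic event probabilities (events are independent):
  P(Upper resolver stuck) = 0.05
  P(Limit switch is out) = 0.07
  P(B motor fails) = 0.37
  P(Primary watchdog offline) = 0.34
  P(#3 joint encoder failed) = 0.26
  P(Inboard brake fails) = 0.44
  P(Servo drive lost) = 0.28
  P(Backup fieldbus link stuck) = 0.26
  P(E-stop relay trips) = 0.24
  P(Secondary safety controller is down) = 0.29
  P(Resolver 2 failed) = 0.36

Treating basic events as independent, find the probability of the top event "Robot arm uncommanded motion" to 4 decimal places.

P(Controller stage unavailable) [AND] = 0.05 × 0.07 = 0.003500
P(Safety interlock inoperative) [AND] = 0.003500 × 0.37 = 0.001295
P(Brake chain down) [AND] = 0.28 × 0.26 = 0.072800
P(Feedback branch lost) [OR] = 1 − (1−0.44) × (1−0.072800) × (1−0.24) = 0.605384
P(E-stop path inoperative) [OR] = 1 − (1−0.26) × (1−0.605384) = 0.707984
P(Servo loop unavailable) [OR] = 1 − (1−0.34) × (1−0.707984) = 0.807269
P(Robot arm uncommanded motion) [OR] = 1 − (1−0.001295) × (1−0.807269) × (1−0.29) × (1−0.36) = 0.912536
Rounded to 4 decimal places: P(Robot arm uncommanded motion) ≈ 0.9125.

0.9125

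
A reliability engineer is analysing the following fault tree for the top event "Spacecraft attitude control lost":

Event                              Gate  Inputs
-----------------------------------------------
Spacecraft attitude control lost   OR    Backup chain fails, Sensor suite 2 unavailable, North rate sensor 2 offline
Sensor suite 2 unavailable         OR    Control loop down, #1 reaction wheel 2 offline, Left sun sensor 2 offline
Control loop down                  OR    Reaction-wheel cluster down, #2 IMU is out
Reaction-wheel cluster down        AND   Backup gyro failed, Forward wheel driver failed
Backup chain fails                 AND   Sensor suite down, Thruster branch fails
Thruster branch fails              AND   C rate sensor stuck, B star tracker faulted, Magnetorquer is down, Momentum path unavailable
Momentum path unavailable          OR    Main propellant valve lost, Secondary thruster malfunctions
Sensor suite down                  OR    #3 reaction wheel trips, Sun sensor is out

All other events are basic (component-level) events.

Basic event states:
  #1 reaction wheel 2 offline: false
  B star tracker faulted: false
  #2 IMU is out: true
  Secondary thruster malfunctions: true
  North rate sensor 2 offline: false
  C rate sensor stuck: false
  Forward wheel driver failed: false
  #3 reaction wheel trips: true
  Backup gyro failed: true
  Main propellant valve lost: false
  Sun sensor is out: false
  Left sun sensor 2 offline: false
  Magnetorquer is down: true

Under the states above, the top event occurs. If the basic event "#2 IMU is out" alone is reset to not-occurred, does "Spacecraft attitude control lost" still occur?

Counterfactual: set "#2 IMU is out" to not occurred.
Sensor suite down [OR]: #3 reaction wheel trips=occurs, Sun sensor is out=not → at least one input occurs → occurs.
Momentum path unavailable [OR]: Main propellant valve lost=not, Secondary thruster malfunctions=occurs → at least one input occurs → occurs.
Thruster branch fails [AND]: C rate sensor stuck=not, B star tracker faulted=not, Magnetorquer is down=occurs, Momentum path unavailable=occurs → not all inputs occur → does not occur.
Backup chain fails [AND]: Sensor suite down=occurs, Thruster branch fails=not → not all inputs occur → does not occur.
Reaction-wheel cluster down [AND]: Backup gyro failed=occurs, Forward wheel driver failed=not → not all inputs occur → does not occur.
Control loop down [OR]: Reaction-wheel cluster down=not, #2 IMU is out=not → no input occurs → does not occur.
Sensor suite 2 unavailable [OR]: Control loop down=not, #1 reaction wheel 2 offline=not, Left sun sensor 2 offline=not → no input occurs → does not occur.
Spacecraft attitude control lost [OR]: Backup chain fails=not, Sensor suite 2 unavailable=not, North rate sensor 2 offline=not → no input occurs → does not occur.

No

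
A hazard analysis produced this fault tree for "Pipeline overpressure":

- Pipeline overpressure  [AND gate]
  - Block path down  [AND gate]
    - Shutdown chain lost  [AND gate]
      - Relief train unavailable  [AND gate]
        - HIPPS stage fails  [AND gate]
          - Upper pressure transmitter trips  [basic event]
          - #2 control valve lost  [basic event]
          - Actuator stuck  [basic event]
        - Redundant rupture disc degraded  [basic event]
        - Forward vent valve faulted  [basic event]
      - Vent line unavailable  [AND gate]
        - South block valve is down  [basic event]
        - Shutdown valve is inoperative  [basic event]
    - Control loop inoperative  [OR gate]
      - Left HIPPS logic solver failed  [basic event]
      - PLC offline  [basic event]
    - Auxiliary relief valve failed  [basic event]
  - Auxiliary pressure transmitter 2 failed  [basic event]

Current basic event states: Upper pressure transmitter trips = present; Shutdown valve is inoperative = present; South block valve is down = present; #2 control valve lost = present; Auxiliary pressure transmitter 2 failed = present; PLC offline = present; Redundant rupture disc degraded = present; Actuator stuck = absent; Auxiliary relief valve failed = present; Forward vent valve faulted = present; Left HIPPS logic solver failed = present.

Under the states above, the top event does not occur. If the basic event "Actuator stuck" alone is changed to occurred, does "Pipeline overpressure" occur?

Counterfactual: set "Actuator stuck" to occurred.
HIPPS stage fails [AND]: Upper pressure transmitter trips=occurs, #2 control valve lost=occurs, Actuator stuck=occurs → all inputs occur → occurs.
Relief train unavailable [AND]: HIPPS stage fails=occurs, Redundant rupture disc degraded=occurs, Forward vent valve faulted=occurs → all inputs occur → occurs.
Vent line unavailable [AND]: South block valve is down=occurs, Shutdown valve is inoperative=occurs → all inputs occur → occurs.
Shutdown chain lost [AND]: Relief train unavailable=occurs, Vent line unavailable=occurs → all inputs occur → occurs.
Control loop inoperative [OR]: Left HIPPS logic solver failed=occurs, PLC offline=occurs → at least one input occurs → occurs.
Block path down [AND]: Shutdown chain lost=occurs, Control loop inoperative=occurs, Auxiliary relief valve failed=occurs → all inputs occur → occurs.
Pipeline overpressure [AND]: Block path down=occurs, Auxiliary pressure transmitter 2 failed=occurs → all inputs occur → occurs.

Yes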